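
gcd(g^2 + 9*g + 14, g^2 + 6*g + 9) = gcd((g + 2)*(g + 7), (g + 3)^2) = 1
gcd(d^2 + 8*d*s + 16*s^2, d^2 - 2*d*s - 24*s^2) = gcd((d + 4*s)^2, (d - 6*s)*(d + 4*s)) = d + 4*s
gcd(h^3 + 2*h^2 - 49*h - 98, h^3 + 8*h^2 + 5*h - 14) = h^2 + 9*h + 14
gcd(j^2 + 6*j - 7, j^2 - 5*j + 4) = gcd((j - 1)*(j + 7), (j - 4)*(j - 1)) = j - 1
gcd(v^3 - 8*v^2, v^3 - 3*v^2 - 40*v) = v^2 - 8*v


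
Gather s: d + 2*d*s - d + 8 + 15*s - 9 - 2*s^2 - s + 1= -2*s^2 + s*(2*d + 14)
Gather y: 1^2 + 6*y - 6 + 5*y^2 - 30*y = 5*y^2 - 24*y - 5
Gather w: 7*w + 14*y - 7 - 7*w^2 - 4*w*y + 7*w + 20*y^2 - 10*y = -7*w^2 + w*(14 - 4*y) + 20*y^2 + 4*y - 7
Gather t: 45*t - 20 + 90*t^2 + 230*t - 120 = 90*t^2 + 275*t - 140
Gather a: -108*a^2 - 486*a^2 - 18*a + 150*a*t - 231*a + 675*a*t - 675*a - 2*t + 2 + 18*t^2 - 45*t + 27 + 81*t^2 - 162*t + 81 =-594*a^2 + a*(825*t - 924) + 99*t^2 - 209*t + 110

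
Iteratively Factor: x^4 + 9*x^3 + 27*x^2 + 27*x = (x + 3)*(x^3 + 6*x^2 + 9*x) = (x + 3)^2*(x^2 + 3*x) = x*(x + 3)^2*(x + 3)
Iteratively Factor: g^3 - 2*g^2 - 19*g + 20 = (g - 1)*(g^2 - g - 20) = (g - 5)*(g - 1)*(g + 4)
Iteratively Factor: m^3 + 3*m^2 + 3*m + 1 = (m + 1)*(m^2 + 2*m + 1) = (m + 1)^2*(m + 1)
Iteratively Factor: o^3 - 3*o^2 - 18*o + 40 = (o - 2)*(o^2 - o - 20) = (o - 2)*(o + 4)*(o - 5)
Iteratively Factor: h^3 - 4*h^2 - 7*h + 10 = (h - 1)*(h^2 - 3*h - 10) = (h - 1)*(h + 2)*(h - 5)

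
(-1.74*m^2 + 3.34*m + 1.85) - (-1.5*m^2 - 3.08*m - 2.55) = -0.24*m^2 + 6.42*m + 4.4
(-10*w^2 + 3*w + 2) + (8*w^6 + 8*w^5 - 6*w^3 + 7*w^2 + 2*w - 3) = 8*w^6 + 8*w^5 - 6*w^3 - 3*w^2 + 5*w - 1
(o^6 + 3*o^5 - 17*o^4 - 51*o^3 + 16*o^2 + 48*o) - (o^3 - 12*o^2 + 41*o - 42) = o^6 + 3*o^5 - 17*o^4 - 52*o^3 + 28*o^2 + 7*o + 42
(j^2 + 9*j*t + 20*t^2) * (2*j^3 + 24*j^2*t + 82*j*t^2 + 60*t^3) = 2*j^5 + 42*j^4*t + 338*j^3*t^2 + 1278*j^2*t^3 + 2180*j*t^4 + 1200*t^5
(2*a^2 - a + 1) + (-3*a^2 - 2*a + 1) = -a^2 - 3*a + 2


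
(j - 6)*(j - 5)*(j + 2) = j^3 - 9*j^2 + 8*j + 60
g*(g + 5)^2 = g^3 + 10*g^2 + 25*g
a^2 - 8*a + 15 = (a - 5)*(a - 3)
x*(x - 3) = x^2 - 3*x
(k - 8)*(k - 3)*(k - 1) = k^3 - 12*k^2 + 35*k - 24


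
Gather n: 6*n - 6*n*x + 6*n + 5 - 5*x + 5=n*(12 - 6*x) - 5*x + 10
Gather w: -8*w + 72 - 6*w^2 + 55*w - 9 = -6*w^2 + 47*w + 63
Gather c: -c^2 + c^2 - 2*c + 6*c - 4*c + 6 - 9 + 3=0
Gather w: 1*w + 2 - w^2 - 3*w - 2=-w^2 - 2*w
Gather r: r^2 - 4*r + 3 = r^2 - 4*r + 3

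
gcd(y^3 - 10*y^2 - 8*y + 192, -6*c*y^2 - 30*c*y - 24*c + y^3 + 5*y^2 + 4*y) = y + 4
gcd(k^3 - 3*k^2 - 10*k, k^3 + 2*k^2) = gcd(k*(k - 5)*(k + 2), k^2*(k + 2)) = k^2 + 2*k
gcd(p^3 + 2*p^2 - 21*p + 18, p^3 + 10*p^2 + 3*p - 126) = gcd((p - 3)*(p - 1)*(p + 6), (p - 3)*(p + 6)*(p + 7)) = p^2 + 3*p - 18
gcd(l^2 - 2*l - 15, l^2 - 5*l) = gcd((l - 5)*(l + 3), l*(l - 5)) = l - 5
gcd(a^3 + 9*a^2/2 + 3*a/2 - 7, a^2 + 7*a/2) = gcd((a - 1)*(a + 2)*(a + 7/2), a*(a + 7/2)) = a + 7/2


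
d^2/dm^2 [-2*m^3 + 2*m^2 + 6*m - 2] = 4 - 12*m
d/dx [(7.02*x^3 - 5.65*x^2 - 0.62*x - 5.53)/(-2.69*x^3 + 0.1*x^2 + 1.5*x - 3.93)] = (-14.4965*x^4 + 17.7244*x^3 - 135.8059*x^2 + 45.515*x + 10.7316)/(7.2361*x^6 - 0.538*x^5 - 8.06*x^4 + 21.4434*x^3 + 1.464*x^2 - 11.79*x + 15.4449)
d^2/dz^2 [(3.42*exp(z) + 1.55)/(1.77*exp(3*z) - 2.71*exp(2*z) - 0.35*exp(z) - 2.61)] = (42.858072*exp(6*z) - 5.51018700000003*exp(5*z) - 48.192153*exp(4*z) + 245.760962*exp(3*z) - 76.284672*exp(2*z) - 46.787515*exp(z) + 21.881457)*exp(z)/(5.545233*exp(9*z) - 25.470477*exp(8*z) + 35.707626*exp(7*z) - 34.360048*exp(6*z) + 68.055492*exp(5*z) - 48.798858*exp(4*z) + 21.275866*exp(3*z) - 56.341548*exp(2*z) - 7.152705*exp(z) - 17.779581)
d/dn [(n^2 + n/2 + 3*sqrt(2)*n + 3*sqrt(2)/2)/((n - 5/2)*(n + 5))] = (-12*sqrt(2)*n^2 + 8*n^2 - 100*n - 12*sqrt(2)*n - 165*sqrt(2) - 25)/(4*n^4 + 20*n^3 - 75*n^2 - 250*n + 625)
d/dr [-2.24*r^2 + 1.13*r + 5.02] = 1.13 - 4.48*r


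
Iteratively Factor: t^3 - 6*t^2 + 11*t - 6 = (t - 3)*(t^2 - 3*t + 2) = (t - 3)*(t - 2)*(t - 1)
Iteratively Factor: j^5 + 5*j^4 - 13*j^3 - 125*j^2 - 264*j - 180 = (j + 3)*(j^4 + 2*j^3 - 19*j^2 - 68*j - 60) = (j + 3)^2*(j^3 - j^2 - 16*j - 20) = (j - 5)*(j + 3)^2*(j^2 + 4*j + 4) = (j - 5)*(j + 2)*(j + 3)^2*(j + 2)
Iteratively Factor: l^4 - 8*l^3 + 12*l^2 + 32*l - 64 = (l - 4)*(l^3 - 4*l^2 - 4*l + 16) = (l - 4)*(l - 2)*(l^2 - 2*l - 8) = (l - 4)*(l - 2)*(l + 2)*(l - 4)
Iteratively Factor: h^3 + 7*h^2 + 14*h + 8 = (h + 2)*(h^2 + 5*h + 4) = (h + 1)*(h + 2)*(h + 4)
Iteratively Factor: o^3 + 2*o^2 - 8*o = (o + 4)*(o^2 - 2*o) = (o - 2)*(o + 4)*(o)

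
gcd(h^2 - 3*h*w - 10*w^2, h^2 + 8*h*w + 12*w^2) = h + 2*w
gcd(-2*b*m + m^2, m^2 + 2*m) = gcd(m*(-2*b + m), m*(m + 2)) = m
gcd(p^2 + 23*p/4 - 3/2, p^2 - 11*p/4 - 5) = 1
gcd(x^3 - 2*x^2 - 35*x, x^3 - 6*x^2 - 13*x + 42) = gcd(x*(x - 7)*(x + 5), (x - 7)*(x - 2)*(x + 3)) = x - 7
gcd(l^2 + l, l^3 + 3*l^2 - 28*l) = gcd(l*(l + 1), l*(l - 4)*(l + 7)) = l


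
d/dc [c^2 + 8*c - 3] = 2*c + 8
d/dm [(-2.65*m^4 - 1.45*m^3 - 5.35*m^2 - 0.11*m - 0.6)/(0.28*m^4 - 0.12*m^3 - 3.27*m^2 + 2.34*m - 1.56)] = (0.724*m^6 + 20.327*m^5 - 14.4111*m^4 + 10.3956*m^3 - 6.3087*m^2 + 12.768*m + 1.5756)/(0.0784*m^8 - 0.0672*m^7 - 1.8168*m^6 + 2.0952*m^5 + 9.2577*m^4 - 14.9292*m^3 + 15.678*m^2 - 7.3008*m + 2.4336)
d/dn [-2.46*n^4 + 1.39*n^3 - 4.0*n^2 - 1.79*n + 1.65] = -9.84*n^3 + 4.17*n^2 - 8.0*n - 1.79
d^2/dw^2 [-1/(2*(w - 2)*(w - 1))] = (-(w - 2)^2 - (w - 2)*(w - 1) - (w - 1)^2)/((w - 2)^3*(w - 1)^3)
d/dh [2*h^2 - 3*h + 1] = 4*h - 3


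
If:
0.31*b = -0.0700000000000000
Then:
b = -0.23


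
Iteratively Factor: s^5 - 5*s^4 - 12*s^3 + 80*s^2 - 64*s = (s - 4)*(s^4 - s^3 - 16*s^2 + 16*s) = s*(s - 4)*(s^3 - s^2 - 16*s + 16) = s*(s - 4)*(s - 1)*(s^2 - 16) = s*(s - 4)*(s - 1)*(s + 4)*(s - 4)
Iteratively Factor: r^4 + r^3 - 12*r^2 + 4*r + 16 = (r - 2)*(r^3 + 3*r^2 - 6*r - 8) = (r - 2)*(r + 4)*(r^2 - r - 2) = (r - 2)*(r + 1)*(r + 4)*(r - 2)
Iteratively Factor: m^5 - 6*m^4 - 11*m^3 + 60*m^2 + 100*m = (m - 5)*(m^4 - m^3 - 16*m^2 - 20*m) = (m - 5)*(m + 2)*(m^3 - 3*m^2 - 10*m) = (m - 5)^2*(m + 2)*(m^2 + 2*m) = m*(m - 5)^2*(m + 2)*(m + 2)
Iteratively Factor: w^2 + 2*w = (w + 2)*(w)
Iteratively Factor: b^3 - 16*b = (b + 4)*(b^2 - 4*b) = (b - 4)*(b + 4)*(b)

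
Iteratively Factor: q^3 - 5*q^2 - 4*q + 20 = (q - 5)*(q^2 - 4) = (q - 5)*(q + 2)*(q - 2)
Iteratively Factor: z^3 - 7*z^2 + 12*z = (z - 4)*(z^2 - 3*z) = z*(z - 4)*(z - 3)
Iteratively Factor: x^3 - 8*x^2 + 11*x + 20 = (x - 5)*(x^2 - 3*x - 4) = (x - 5)*(x - 4)*(x + 1)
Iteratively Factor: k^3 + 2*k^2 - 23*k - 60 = (k + 4)*(k^2 - 2*k - 15) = (k + 3)*(k + 4)*(k - 5)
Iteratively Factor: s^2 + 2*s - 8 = (s - 2)*(s + 4)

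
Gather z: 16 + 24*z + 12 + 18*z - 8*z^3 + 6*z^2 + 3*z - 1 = -8*z^3 + 6*z^2 + 45*z + 27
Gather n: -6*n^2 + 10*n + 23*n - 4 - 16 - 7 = -6*n^2 + 33*n - 27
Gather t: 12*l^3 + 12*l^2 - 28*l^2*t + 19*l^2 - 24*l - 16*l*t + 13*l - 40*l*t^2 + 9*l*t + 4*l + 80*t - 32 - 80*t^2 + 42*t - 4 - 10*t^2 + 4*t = 12*l^3 + 31*l^2 - 7*l + t^2*(-40*l - 90) + t*(-28*l^2 - 7*l + 126) - 36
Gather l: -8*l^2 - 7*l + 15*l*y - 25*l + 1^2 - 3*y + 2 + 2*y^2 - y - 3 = -8*l^2 + l*(15*y - 32) + 2*y^2 - 4*y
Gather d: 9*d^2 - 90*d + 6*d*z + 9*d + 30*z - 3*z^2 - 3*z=9*d^2 + d*(6*z - 81) - 3*z^2 + 27*z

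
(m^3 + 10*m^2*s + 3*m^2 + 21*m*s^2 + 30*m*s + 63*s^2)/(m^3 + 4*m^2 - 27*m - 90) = (m^2 + 10*m*s + 21*s^2)/(m^2 + m - 30)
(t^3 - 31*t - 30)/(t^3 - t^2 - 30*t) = (t + 1)/t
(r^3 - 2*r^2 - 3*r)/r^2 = r - 2 - 3/r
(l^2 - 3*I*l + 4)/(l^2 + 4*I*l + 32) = (l + I)/(l + 8*I)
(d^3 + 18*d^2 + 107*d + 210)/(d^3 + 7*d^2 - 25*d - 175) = (d + 6)/(d - 5)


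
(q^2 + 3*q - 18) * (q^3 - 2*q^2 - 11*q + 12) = q^5 + q^4 - 35*q^3 + 15*q^2 + 234*q - 216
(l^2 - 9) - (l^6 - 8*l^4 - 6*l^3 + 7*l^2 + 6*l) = -l^6 + 8*l^4 + 6*l^3 - 6*l^2 - 6*l - 9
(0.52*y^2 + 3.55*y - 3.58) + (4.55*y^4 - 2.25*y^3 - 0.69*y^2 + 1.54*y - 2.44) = 4.55*y^4 - 2.25*y^3 - 0.17*y^2 + 5.09*y - 6.02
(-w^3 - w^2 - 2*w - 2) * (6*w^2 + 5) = -6*w^5 - 6*w^4 - 17*w^3 - 17*w^2 - 10*w - 10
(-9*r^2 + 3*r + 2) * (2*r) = -18*r^3 + 6*r^2 + 4*r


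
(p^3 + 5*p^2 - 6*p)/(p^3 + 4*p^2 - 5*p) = (p + 6)/(p + 5)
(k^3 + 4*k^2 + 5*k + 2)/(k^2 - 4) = (k^2 + 2*k + 1)/(k - 2)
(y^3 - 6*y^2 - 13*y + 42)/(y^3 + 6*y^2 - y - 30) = (y - 7)/(y + 5)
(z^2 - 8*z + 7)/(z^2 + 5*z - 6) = (z - 7)/(z + 6)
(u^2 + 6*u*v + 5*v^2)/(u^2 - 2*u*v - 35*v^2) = (u + v)/(u - 7*v)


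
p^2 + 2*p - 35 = (p - 5)*(p + 7)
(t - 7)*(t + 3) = t^2 - 4*t - 21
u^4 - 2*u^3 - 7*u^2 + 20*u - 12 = (u - 2)^2*(u - 1)*(u + 3)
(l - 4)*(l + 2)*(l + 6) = l^3 + 4*l^2 - 20*l - 48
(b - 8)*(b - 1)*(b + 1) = b^3 - 8*b^2 - b + 8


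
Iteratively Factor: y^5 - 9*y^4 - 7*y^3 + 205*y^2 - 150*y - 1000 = (y - 5)*(y^4 - 4*y^3 - 27*y^2 + 70*y + 200) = (y - 5)^2*(y^3 + y^2 - 22*y - 40) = (y - 5)^2*(y + 2)*(y^2 - y - 20) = (y - 5)^2*(y + 2)*(y + 4)*(y - 5)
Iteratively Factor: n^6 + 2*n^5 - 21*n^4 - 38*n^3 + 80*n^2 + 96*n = (n - 2)*(n^5 + 4*n^4 - 13*n^3 - 64*n^2 - 48*n) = (n - 4)*(n - 2)*(n^4 + 8*n^3 + 19*n^2 + 12*n) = (n - 4)*(n - 2)*(n + 4)*(n^3 + 4*n^2 + 3*n) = (n - 4)*(n - 2)*(n + 3)*(n + 4)*(n^2 + n) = (n - 4)*(n - 2)*(n + 1)*(n + 3)*(n + 4)*(n)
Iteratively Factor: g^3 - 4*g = (g)*(g^2 - 4) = g*(g - 2)*(g + 2)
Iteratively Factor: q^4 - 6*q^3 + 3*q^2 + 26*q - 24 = (q - 1)*(q^3 - 5*q^2 - 2*q + 24) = (q - 1)*(q + 2)*(q^2 - 7*q + 12) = (q - 3)*(q - 1)*(q + 2)*(q - 4)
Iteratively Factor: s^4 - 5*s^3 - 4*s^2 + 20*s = (s - 5)*(s^3 - 4*s) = (s - 5)*(s + 2)*(s^2 - 2*s) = (s - 5)*(s - 2)*(s + 2)*(s)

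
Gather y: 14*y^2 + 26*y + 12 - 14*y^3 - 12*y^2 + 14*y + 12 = -14*y^3 + 2*y^2 + 40*y + 24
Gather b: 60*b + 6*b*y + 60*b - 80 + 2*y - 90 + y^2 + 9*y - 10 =b*(6*y + 120) + y^2 + 11*y - 180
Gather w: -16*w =-16*w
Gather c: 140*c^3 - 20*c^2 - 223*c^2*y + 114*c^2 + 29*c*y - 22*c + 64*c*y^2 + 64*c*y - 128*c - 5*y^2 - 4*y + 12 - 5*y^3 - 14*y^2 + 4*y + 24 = 140*c^3 + c^2*(94 - 223*y) + c*(64*y^2 + 93*y - 150) - 5*y^3 - 19*y^2 + 36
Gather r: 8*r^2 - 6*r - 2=8*r^2 - 6*r - 2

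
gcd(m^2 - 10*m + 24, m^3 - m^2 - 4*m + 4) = 1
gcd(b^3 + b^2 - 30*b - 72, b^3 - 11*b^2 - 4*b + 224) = b + 4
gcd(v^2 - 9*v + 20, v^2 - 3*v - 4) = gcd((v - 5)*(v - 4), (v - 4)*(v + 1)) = v - 4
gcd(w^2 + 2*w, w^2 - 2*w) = w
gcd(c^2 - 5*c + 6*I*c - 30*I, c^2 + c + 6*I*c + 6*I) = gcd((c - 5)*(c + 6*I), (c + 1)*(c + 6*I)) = c + 6*I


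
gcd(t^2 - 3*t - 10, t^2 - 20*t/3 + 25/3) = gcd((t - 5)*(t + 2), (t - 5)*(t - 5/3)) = t - 5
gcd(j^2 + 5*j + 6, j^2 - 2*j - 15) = j + 3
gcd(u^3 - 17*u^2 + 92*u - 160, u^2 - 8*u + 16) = u - 4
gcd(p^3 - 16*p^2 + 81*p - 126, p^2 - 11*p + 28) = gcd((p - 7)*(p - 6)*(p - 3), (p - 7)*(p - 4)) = p - 7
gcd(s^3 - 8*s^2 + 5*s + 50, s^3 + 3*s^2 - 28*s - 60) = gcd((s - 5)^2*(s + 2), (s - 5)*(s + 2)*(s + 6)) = s^2 - 3*s - 10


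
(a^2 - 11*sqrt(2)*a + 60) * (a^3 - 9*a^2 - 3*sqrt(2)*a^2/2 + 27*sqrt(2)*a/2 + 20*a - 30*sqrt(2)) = a^5 - 25*sqrt(2)*a^4/2 - 9*a^4 + 113*a^3 + 225*sqrt(2)*a^3/2 - 837*a^2 - 340*sqrt(2)*a^2 + 810*sqrt(2)*a + 1860*a - 1800*sqrt(2)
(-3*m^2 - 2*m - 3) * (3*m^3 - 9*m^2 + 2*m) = -9*m^5 + 21*m^4 + 3*m^3 + 23*m^2 - 6*m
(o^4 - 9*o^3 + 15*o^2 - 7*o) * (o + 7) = o^5 - 2*o^4 - 48*o^3 + 98*o^2 - 49*o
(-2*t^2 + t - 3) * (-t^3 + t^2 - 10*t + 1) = 2*t^5 - 3*t^4 + 24*t^3 - 15*t^2 + 31*t - 3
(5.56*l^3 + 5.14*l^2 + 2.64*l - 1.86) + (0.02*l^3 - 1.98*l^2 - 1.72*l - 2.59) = 5.58*l^3 + 3.16*l^2 + 0.92*l - 4.45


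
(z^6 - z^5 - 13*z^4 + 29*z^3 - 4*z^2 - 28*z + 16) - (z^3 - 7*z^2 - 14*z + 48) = z^6 - z^5 - 13*z^4 + 28*z^3 + 3*z^2 - 14*z - 32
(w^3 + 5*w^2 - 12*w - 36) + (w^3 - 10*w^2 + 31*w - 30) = 2*w^3 - 5*w^2 + 19*w - 66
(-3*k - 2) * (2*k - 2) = -6*k^2 + 2*k + 4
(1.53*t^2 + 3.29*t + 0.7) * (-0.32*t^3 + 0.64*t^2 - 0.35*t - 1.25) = -0.4896*t^5 - 0.0735999999999999*t^4 + 1.3461*t^3 - 2.616*t^2 - 4.3575*t - 0.875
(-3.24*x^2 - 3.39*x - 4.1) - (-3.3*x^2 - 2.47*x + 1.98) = 0.0599999999999996*x^2 - 0.92*x - 6.08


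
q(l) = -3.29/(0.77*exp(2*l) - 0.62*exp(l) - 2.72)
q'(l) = -3.29*(-1.54*exp(2*l) + 0.62*exp(l))/(0.77*exp(2*l) - 0.62*exp(l) - 2.72)^2 = (5.0666*exp(l) - 2.0398)*exp(l)/(-0.77*exp(2*l) + 0.62*exp(l) + 2.72)^2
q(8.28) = -0.00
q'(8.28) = 0.00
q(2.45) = -0.04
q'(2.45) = 0.08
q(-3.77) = 1.20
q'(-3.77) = -0.01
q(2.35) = -0.04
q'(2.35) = 0.09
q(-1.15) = 1.16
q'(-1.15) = -0.02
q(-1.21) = 1.16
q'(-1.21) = -0.02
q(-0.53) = 1.17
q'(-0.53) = 0.07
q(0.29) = 1.51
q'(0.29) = 1.34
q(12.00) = 0.00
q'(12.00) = 0.00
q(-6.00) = 1.21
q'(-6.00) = 0.00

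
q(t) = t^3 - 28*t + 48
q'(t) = 3*t^2 - 28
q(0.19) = 42.69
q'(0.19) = -27.89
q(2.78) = -8.36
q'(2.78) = -4.81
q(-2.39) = 101.27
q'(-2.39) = -10.86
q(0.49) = 34.40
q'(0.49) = -27.28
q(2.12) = -1.83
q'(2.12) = -14.52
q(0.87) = 24.30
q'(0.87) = -25.73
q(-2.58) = 103.07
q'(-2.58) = -8.03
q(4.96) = 31.14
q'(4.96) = 45.80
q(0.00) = 48.00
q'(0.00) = -28.00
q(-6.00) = 0.00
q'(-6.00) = 80.00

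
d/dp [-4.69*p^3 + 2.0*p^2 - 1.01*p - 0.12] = -14.07*p^2 + 4.0*p - 1.01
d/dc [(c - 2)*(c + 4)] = 2*c + 2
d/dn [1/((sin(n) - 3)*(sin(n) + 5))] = -2*(sin(n) + 1)*cos(n)/((sin(n) - 3)^2*(sin(n) + 5)^2)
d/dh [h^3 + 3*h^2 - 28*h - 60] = 3*h^2 + 6*h - 28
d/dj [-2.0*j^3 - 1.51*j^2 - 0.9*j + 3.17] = -6.0*j^2 - 3.02*j - 0.9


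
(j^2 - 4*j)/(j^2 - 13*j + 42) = j*(j - 4)/(j^2 - 13*j + 42)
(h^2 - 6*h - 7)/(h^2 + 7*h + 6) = (h - 7)/(h + 6)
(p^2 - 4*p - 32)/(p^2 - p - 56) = (p + 4)/(p + 7)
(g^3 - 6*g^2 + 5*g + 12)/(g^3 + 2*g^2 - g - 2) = (g^2 - 7*g + 12)/(g^2 + g - 2)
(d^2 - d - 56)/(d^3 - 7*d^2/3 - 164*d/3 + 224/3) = 3/(3*d - 4)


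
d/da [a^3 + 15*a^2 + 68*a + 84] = 3*a^2 + 30*a + 68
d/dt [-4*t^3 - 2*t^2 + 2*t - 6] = -12*t^2 - 4*t + 2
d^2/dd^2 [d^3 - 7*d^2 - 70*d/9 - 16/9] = 6*d - 14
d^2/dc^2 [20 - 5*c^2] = -10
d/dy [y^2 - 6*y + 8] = 2*y - 6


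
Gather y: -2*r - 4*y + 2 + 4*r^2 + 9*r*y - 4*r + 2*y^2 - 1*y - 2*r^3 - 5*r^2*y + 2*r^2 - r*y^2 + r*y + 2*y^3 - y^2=-2*r^3 + 6*r^2 - 6*r + 2*y^3 + y^2*(1 - r) + y*(-5*r^2 + 10*r - 5) + 2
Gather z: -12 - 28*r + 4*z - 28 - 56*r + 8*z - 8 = -84*r + 12*z - 48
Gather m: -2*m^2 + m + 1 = -2*m^2 + m + 1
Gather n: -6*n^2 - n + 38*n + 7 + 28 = -6*n^2 + 37*n + 35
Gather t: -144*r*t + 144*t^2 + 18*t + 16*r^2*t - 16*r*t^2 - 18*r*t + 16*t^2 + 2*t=t^2*(160 - 16*r) + t*(16*r^2 - 162*r + 20)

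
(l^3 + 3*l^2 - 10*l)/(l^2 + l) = (l^2 + 3*l - 10)/(l + 1)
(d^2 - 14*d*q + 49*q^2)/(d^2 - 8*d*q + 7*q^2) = (-d + 7*q)/(-d + q)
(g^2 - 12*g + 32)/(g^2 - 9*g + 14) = (g^2 - 12*g + 32)/(g^2 - 9*g + 14)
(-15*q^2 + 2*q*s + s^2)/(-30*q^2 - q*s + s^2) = (3*q - s)/(6*q - s)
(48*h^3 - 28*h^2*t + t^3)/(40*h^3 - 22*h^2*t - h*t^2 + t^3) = (6*h + t)/(5*h + t)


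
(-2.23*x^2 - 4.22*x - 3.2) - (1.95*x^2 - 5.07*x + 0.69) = -4.18*x^2 + 0.850000000000001*x - 3.89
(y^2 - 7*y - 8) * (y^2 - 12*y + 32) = y^4 - 19*y^3 + 108*y^2 - 128*y - 256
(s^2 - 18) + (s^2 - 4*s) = 2*s^2 - 4*s - 18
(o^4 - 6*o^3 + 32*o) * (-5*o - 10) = -5*o^5 + 20*o^4 + 60*o^3 - 160*o^2 - 320*o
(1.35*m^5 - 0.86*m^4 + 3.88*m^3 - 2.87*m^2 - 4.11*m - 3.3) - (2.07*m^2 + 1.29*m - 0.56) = 1.35*m^5 - 0.86*m^4 + 3.88*m^3 - 4.94*m^2 - 5.4*m - 2.74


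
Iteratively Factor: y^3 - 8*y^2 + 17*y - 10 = (y - 1)*(y^2 - 7*y + 10) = (y - 2)*(y - 1)*(y - 5)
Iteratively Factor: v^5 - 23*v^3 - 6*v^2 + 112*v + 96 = (v - 3)*(v^4 + 3*v^3 - 14*v^2 - 48*v - 32) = (v - 3)*(v + 2)*(v^3 + v^2 - 16*v - 16) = (v - 3)*(v + 2)*(v + 4)*(v^2 - 3*v - 4) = (v - 4)*(v - 3)*(v + 2)*(v + 4)*(v + 1)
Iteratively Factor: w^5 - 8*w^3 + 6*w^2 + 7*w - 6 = (w - 1)*(w^4 + w^3 - 7*w^2 - w + 6) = (w - 1)^2*(w^3 + 2*w^2 - 5*w - 6) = (w - 1)^2*(w + 1)*(w^2 + w - 6) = (w - 1)^2*(w + 1)*(w + 3)*(w - 2)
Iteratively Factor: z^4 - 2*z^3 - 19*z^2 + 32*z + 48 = (z - 3)*(z^3 + z^2 - 16*z - 16) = (z - 3)*(z + 4)*(z^2 - 3*z - 4) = (z - 3)*(z + 1)*(z + 4)*(z - 4)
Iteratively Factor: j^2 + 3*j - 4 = (j + 4)*(j - 1)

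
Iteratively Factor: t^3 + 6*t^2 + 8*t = (t + 2)*(t^2 + 4*t) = (t + 2)*(t + 4)*(t)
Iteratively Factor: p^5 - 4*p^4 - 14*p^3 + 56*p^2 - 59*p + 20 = (p - 1)*(p^4 - 3*p^3 - 17*p^2 + 39*p - 20) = (p - 1)^2*(p^3 - 2*p^2 - 19*p + 20) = (p - 5)*(p - 1)^2*(p^2 + 3*p - 4) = (p - 5)*(p - 1)^3*(p + 4)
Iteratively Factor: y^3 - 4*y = (y)*(y^2 - 4) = y*(y - 2)*(y + 2)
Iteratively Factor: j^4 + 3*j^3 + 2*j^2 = (j + 1)*(j^3 + 2*j^2) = (j + 1)*(j + 2)*(j^2) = j*(j + 1)*(j + 2)*(j)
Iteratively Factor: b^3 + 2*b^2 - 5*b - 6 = (b - 2)*(b^2 + 4*b + 3) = (b - 2)*(b + 1)*(b + 3)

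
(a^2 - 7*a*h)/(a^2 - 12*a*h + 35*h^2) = a/(a - 5*h)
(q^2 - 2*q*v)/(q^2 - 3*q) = (q - 2*v)/(q - 3)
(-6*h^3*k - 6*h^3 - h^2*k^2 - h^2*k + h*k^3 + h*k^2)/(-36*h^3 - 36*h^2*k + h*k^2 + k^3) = h*(6*h^2*k + 6*h^2 + h*k^2 + h*k - k^3 - k^2)/(36*h^3 + 36*h^2*k - h*k^2 - k^3)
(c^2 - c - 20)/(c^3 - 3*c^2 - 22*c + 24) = (c - 5)/(c^2 - 7*c + 6)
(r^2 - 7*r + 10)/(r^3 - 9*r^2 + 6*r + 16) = (r - 5)/(r^2 - 7*r - 8)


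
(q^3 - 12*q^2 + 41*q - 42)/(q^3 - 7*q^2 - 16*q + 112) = (q^2 - 5*q + 6)/(q^2 - 16)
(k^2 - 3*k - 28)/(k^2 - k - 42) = (k + 4)/(k + 6)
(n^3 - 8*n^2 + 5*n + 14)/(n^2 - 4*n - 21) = (n^2 - n - 2)/(n + 3)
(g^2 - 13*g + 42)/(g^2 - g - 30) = (g - 7)/(g + 5)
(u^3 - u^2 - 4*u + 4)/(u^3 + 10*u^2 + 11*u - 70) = (u^2 + u - 2)/(u^2 + 12*u + 35)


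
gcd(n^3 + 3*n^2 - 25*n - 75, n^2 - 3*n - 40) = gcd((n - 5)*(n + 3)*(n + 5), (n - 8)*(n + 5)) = n + 5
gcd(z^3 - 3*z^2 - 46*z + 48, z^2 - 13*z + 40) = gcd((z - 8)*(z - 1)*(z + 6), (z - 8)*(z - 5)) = z - 8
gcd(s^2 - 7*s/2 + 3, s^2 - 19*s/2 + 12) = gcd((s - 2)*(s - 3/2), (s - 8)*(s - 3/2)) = s - 3/2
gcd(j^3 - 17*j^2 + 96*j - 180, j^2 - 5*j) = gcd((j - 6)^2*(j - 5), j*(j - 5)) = j - 5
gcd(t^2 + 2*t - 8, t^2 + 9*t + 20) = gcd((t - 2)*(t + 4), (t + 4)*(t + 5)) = t + 4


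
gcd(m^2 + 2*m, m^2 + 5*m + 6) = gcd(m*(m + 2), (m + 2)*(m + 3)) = m + 2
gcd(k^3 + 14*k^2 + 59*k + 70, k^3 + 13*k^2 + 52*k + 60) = k^2 + 7*k + 10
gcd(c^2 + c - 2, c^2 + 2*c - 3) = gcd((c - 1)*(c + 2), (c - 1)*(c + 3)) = c - 1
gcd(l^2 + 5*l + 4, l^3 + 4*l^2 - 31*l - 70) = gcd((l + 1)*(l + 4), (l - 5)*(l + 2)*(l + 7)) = 1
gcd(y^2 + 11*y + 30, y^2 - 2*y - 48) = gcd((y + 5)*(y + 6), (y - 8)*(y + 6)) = y + 6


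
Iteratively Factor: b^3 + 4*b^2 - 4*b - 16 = (b + 4)*(b^2 - 4) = (b - 2)*(b + 4)*(b + 2)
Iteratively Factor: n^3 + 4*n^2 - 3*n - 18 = (n - 2)*(n^2 + 6*n + 9) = (n - 2)*(n + 3)*(n + 3)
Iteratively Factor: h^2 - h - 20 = (h + 4)*(h - 5)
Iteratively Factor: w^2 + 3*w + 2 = (w + 2)*(w + 1)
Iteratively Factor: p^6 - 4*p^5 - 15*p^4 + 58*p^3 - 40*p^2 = (p)*(p^5 - 4*p^4 - 15*p^3 + 58*p^2 - 40*p) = p*(p + 4)*(p^4 - 8*p^3 + 17*p^2 - 10*p) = p*(p - 1)*(p + 4)*(p^3 - 7*p^2 + 10*p) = p*(p - 2)*(p - 1)*(p + 4)*(p^2 - 5*p) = p^2*(p - 2)*(p - 1)*(p + 4)*(p - 5)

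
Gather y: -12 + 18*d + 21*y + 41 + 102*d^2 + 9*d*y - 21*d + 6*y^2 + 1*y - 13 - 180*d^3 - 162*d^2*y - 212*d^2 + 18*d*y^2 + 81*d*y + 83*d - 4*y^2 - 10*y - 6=-180*d^3 - 110*d^2 + 80*d + y^2*(18*d + 2) + y*(-162*d^2 + 90*d + 12) + 10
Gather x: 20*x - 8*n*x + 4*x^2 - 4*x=4*x^2 + x*(16 - 8*n)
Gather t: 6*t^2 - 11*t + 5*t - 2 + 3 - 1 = 6*t^2 - 6*t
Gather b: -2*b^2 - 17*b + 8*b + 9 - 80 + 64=-2*b^2 - 9*b - 7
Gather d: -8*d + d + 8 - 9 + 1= -7*d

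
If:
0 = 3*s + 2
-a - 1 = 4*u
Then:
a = -4*u - 1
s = -2/3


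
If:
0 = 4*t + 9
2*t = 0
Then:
No Solution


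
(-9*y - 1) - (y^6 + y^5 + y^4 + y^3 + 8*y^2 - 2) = -y^6 - y^5 - y^4 - y^3 - 8*y^2 - 9*y + 1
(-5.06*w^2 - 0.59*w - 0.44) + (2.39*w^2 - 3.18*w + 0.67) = -2.67*w^2 - 3.77*w + 0.23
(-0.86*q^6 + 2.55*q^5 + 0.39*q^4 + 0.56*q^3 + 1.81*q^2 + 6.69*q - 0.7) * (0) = 0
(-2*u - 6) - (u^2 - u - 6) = -u^2 - u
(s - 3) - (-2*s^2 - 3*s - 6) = 2*s^2 + 4*s + 3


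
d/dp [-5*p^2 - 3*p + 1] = -10*p - 3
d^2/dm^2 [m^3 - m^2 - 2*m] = 6*m - 2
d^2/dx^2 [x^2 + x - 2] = 2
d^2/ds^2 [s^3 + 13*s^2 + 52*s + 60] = 6*s + 26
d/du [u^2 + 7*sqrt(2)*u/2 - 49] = 2*u + 7*sqrt(2)/2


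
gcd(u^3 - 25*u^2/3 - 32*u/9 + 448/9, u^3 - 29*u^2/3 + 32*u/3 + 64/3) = u^2 - 32*u/3 + 64/3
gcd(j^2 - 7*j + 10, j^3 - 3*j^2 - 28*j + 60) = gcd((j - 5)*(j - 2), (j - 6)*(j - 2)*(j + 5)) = j - 2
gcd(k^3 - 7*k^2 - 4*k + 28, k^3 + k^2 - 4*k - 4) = k^2 - 4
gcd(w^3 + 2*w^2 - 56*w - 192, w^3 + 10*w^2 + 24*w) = w^2 + 10*w + 24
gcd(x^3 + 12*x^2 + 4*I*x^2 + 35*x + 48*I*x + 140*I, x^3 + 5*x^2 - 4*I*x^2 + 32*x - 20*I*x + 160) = x^2 + x*(5 + 4*I) + 20*I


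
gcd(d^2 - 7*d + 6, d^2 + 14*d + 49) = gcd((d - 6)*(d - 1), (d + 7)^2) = 1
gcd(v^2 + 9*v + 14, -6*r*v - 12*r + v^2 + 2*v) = v + 2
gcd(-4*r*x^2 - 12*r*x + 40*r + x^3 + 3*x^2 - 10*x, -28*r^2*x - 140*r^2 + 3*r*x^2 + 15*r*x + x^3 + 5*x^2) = -4*r*x - 20*r + x^2 + 5*x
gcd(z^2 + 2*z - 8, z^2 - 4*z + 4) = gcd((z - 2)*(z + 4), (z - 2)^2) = z - 2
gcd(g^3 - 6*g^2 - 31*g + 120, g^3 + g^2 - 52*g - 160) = g^2 - 3*g - 40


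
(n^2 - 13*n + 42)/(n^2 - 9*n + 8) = (n^2 - 13*n + 42)/(n^2 - 9*n + 8)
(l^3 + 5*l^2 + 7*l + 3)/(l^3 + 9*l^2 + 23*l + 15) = (l + 1)/(l + 5)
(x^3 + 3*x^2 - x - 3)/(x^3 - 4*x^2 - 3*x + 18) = (x^3 + 3*x^2 - x - 3)/(x^3 - 4*x^2 - 3*x + 18)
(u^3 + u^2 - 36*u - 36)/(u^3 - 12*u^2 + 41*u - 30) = (u^2 + 7*u + 6)/(u^2 - 6*u + 5)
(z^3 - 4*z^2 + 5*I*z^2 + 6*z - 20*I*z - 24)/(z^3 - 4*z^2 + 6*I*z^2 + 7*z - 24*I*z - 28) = (z + 6*I)/(z + 7*I)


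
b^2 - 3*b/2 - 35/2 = (b - 5)*(b + 7/2)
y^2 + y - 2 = (y - 1)*(y + 2)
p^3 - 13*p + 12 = (p - 3)*(p - 1)*(p + 4)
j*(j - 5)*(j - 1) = j^3 - 6*j^2 + 5*j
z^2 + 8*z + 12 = (z + 2)*(z + 6)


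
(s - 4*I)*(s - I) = s^2 - 5*I*s - 4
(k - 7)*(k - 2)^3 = k^4 - 13*k^3 + 54*k^2 - 92*k + 56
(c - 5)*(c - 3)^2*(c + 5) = c^4 - 6*c^3 - 16*c^2 + 150*c - 225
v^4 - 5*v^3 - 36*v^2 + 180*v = v*(v - 6)*(v - 5)*(v + 6)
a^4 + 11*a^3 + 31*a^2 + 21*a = a*(a + 1)*(a + 3)*(a + 7)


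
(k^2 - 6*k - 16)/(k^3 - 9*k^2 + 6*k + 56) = (k - 8)/(k^2 - 11*k + 28)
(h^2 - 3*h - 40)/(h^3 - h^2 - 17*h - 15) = (-h^2 + 3*h + 40)/(-h^3 + h^2 + 17*h + 15)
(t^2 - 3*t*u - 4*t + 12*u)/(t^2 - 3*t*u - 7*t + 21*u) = (t - 4)/(t - 7)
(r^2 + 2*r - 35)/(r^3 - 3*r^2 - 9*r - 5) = (r + 7)/(r^2 + 2*r + 1)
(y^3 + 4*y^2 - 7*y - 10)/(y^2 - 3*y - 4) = (y^2 + 3*y - 10)/(y - 4)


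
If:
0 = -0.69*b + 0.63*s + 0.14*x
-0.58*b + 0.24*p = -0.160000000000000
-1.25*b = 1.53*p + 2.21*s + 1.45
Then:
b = 0.0666548178787438*x - 0.0583606663327463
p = 0.161082476540298*x - 0.80770494363747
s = -0.149219326450265*x - 0.0639188250311031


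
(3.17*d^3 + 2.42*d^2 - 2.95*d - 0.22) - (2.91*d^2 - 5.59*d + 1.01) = 3.17*d^3 - 0.49*d^2 + 2.64*d - 1.23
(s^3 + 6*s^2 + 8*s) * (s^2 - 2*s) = s^5 + 4*s^4 - 4*s^3 - 16*s^2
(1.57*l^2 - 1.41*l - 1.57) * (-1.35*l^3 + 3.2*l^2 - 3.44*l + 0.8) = -2.1195*l^5 + 6.9275*l^4 - 7.7933*l^3 + 1.0824*l^2 + 4.2728*l - 1.256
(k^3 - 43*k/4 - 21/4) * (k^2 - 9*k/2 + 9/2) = k^5 - 9*k^4/2 - 25*k^3/4 + 345*k^2/8 - 99*k/4 - 189/8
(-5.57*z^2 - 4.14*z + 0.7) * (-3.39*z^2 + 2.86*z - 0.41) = 18.8823*z^4 - 1.8956*z^3 - 11.9297*z^2 + 3.6994*z - 0.287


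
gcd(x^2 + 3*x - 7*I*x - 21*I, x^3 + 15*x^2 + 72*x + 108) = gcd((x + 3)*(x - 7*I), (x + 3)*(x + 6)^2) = x + 3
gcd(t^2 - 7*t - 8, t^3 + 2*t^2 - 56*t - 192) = t - 8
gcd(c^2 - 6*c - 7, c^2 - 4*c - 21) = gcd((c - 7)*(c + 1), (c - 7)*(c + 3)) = c - 7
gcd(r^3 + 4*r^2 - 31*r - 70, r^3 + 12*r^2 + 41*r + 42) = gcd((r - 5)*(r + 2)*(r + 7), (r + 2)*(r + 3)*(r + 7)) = r^2 + 9*r + 14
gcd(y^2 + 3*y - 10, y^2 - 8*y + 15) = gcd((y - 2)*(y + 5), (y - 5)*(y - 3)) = 1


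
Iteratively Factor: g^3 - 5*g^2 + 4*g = (g)*(g^2 - 5*g + 4) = g*(g - 1)*(g - 4)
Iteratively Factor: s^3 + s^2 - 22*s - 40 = (s + 2)*(s^2 - s - 20) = (s - 5)*(s + 2)*(s + 4)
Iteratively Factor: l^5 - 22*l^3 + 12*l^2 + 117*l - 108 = (l - 1)*(l^4 + l^3 - 21*l^2 - 9*l + 108) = (l - 1)*(l + 3)*(l^3 - 2*l^2 - 15*l + 36) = (l - 1)*(l + 3)*(l + 4)*(l^2 - 6*l + 9) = (l - 3)*(l - 1)*(l + 3)*(l + 4)*(l - 3)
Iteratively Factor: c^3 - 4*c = (c - 2)*(c^2 + 2*c) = c*(c - 2)*(c + 2)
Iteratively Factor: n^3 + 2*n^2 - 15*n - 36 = (n + 3)*(n^2 - n - 12) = (n - 4)*(n + 3)*(n + 3)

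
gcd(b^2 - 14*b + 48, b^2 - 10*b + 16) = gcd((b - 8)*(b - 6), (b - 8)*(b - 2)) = b - 8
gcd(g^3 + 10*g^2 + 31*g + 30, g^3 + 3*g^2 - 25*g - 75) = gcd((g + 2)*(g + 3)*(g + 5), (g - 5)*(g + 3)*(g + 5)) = g^2 + 8*g + 15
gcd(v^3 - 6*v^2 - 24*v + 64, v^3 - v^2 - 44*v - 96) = v^2 - 4*v - 32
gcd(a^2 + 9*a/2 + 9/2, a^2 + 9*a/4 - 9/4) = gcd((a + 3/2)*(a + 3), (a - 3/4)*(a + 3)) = a + 3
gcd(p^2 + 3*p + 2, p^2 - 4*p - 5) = p + 1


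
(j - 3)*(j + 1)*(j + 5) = j^3 + 3*j^2 - 13*j - 15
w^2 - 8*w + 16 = (w - 4)^2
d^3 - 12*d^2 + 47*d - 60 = (d - 5)*(d - 4)*(d - 3)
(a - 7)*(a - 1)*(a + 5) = a^3 - 3*a^2 - 33*a + 35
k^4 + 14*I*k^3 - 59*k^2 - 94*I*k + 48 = (k + I)*(k + 2*I)*(k + 3*I)*(k + 8*I)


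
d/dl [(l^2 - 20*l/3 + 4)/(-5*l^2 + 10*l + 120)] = -14/(15*l^2 + 120*l + 240)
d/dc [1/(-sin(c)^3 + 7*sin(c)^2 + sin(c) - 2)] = (3*sin(c)^2 - 14*sin(c) - 1)*cos(c)/(-sin(c)*cos(c)^2 + 7*cos(c)^2 - 5)^2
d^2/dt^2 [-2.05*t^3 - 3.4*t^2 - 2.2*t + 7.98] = -12.3*t - 6.8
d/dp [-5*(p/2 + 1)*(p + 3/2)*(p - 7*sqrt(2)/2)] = -15*p^2/2 - 35*p/2 + 35*sqrt(2)*p/2 - 15/2 + 245*sqrt(2)/8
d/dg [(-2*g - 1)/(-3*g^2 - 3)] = 2*(-g^2 - g + 1)/(3*(g^4 + 2*g^2 + 1))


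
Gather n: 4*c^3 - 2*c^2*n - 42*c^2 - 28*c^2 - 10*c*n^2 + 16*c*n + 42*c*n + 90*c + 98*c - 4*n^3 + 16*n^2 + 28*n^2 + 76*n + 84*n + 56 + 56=4*c^3 - 70*c^2 + 188*c - 4*n^3 + n^2*(44 - 10*c) + n*(-2*c^2 + 58*c + 160) + 112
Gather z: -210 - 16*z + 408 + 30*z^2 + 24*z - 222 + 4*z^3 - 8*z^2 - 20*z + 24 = 4*z^3 + 22*z^2 - 12*z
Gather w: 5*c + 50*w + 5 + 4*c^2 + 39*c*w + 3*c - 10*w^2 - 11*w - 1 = 4*c^2 + 8*c - 10*w^2 + w*(39*c + 39) + 4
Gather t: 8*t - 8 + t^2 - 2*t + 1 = t^2 + 6*t - 7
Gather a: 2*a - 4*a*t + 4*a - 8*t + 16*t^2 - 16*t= a*(6 - 4*t) + 16*t^2 - 24*t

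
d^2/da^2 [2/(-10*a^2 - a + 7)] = 4*(100*a^2 + 10*a - (20*a + 1)^2 - 70)/(10*a^2 + a - 7)^3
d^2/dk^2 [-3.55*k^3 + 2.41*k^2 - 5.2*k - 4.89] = 4.82 - 21.3*k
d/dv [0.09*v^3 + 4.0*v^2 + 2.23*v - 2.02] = 0.27*v^2 + 8.0*v + 2.23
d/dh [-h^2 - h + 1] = -2*h - 1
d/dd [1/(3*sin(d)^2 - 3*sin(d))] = (-2/tan(d) + cos(d)/sin(d)^2)/(3*(sin(d) - 1)^2)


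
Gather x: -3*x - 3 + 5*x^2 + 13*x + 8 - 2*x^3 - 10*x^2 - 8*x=-2*x^3 - 5*x^2 + 2*x + 5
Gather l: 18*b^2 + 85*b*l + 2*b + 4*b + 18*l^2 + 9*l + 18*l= 18*b^2 + 6*b + 18*l^2 + l*(85*b + 27)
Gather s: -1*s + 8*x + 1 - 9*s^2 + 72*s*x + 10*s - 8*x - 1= -9*s^2 + s*(72*x + 9)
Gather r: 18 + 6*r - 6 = 6*r + 12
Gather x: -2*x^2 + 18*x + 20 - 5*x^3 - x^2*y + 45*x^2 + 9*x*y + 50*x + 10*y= -5*x^3 + x^2*(43 - y) + x*(9*y + 68) + 10*y + 20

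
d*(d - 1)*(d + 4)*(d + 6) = d^4 + 9*d^3 + 14*d^2 - 24*d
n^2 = n^2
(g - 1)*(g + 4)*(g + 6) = g^3 + 9*g^2 + 14*g - 24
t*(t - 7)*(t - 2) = t^3 - 9*t^2 + 14*t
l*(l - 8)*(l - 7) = l^3 - 15*l^2 + 56*l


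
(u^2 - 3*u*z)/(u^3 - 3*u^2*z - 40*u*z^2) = (-u + 3*z)/(-u^2 + 3*u*z + 40*z^2)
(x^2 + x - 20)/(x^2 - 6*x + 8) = (x + 5)/(x - 2)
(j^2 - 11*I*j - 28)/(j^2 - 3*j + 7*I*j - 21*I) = (j^2 - 11*I*j - 28)/(j^2 + j*(-3 + 7*I) - 21*I)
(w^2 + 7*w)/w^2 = (w + 7)/w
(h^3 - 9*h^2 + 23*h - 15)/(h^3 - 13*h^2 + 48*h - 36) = (h^2 - 8*h + 15)/(h^2 - 12*h + 36)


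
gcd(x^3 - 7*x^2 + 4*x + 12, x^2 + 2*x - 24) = 1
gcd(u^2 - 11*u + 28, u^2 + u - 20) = u - 4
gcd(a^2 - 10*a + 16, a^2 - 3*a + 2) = a - 2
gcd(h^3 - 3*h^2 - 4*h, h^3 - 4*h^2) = h^2 - 4*h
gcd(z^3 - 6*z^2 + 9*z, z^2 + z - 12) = z - 3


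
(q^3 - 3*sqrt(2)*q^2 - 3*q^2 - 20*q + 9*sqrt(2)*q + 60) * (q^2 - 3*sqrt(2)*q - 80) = q^5 - 6*sqrt(2)*q^4 - 3*q^4 - 82*q^3 + 18*sqrt(2)*q^3 + 246*q^2 + 300*sqrt(2)*q^2 - 900*sqrt(2)*q + 1600*q - 4800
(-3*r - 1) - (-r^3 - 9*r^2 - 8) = r^3 + 9*r^2 - 3*r + 7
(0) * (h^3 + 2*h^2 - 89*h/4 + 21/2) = 0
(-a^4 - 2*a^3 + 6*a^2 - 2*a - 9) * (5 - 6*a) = 6*a^5 + 7*a^4 - 46*a^3 + 42*a^2 + 44*a - 45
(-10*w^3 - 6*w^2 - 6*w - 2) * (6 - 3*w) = 30*w^4 - 42*w^3 - 18*w^2 - 30*w - 12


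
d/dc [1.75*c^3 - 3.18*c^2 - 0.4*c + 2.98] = 5.25*c^2 - 6.36*c - 0.4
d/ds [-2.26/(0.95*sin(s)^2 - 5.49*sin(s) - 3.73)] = (4.294*sin(s) - 12.4074)*cos(s)/(-0.95*sin(s)^2 + 5.49*sin(s) + 3.73)^2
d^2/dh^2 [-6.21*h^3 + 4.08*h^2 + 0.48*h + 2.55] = 8.16 - 37.26*h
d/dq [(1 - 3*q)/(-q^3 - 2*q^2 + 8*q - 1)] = (-6*q^3 - 3*q^2 + 4*q - 5)/(q^6 + 4*q^5 - 12*q^4 - 30*q^3 + 68*q^2 - 16*q + 1)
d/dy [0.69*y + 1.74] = 0.690000000000000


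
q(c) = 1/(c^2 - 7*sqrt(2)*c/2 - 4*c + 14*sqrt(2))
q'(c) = (-2*c + 4 + 7*sqrt(2)/2)/(c^2 - 7*sqrt(2)*c/2 - 4*c + 14*sqrt(2))^2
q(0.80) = 0.08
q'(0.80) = 0.04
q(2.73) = 0.35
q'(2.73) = 0.44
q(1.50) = 0.12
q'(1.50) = 0.08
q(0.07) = 0.05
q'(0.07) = 0.02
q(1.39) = 0.11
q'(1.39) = 0.07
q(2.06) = 0.18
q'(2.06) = 0.15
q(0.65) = 0.07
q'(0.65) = 0.04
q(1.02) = 0.09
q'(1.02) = 0.05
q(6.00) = 0.48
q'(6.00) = -0.69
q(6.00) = 0.48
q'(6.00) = -0.69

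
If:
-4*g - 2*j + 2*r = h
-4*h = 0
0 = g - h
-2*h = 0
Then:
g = 0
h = 0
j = r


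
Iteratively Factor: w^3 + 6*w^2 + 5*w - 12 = (w - 1)*(w^2 + 7*w + 12) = (w - 1)*(w + 3)*(w + 4)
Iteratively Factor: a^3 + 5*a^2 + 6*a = (a + 3)*(a^2 + 2*a) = a*(a + 3)*(a + 2)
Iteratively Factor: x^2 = (x)*(x)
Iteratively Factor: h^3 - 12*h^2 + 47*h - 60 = (h - 5)*(h^2 - 7*h + 12) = (h - 5)*(h - 3)*(h - 4)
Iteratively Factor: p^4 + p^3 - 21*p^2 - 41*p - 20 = (p + 1)*(p^3 - 21*p - 20) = (p + 1)^2*(p^2 - p - 20) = (p + 1)^2*(p + 4)*(p - 5)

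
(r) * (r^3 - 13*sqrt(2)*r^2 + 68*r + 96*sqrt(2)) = r^4 - 13*sqrt(2)*r^3 + 68*r^2 + 96*sqrt(2)*r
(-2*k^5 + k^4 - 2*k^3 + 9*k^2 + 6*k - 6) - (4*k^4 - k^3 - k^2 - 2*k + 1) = -2*k^5 - 3*k^4 - k^3 + 10*k^2 + 8*k - 7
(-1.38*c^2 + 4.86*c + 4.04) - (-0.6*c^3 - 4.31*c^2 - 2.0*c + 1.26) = 0.6*c^3 + 2.93*c^2 + 6.86*c + 2.78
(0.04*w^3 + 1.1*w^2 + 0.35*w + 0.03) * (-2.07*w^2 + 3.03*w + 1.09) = -0.0828*w^5 - 2.1558*w^4 + 2.6521*w^3 + 2.1974*w^2 + 0.4724*w + 0.0327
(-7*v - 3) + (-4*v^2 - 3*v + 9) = -4*v^2 - 10*v + 6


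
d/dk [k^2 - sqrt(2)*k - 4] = 2*k - sqrt(2)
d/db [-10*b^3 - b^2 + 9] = 2*b*(-15*b - 1)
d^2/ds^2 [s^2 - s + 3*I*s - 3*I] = 2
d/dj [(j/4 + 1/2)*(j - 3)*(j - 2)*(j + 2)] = j^3 - 3*j^2/4 - 5*j + 1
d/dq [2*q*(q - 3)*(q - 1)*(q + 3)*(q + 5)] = 10*q^4 + 32*q^3 - 84*q^2 - 144*q + 90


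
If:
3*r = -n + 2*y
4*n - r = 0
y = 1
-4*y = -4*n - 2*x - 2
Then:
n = 2/13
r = 8/13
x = 9/13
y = 1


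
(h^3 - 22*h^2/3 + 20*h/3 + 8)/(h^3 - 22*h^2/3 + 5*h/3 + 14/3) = (h^2 - 8*h + 12)/(h^2 - 8*h + 7)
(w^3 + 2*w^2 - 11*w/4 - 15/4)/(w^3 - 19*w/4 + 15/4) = (w + 1)/(w - 1)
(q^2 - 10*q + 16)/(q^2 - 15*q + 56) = (q - 2)/(q - 7)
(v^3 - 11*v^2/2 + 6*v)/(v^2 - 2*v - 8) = v*(2*v - 3)/(2*(v + 2))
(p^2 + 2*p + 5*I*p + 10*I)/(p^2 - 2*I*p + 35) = (p + 2)/(p - 7*I)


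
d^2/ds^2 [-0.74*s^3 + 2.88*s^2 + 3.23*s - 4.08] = 5.76 - 4.44*s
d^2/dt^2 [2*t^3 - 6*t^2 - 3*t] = 12*t - 12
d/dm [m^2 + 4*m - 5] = 2*m + 4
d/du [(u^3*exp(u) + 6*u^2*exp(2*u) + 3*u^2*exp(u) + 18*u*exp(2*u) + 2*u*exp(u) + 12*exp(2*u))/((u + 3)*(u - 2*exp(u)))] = ((u + 3)*(u - 2*exp(u))*(u^3 + 12*u^2*exp(u) + 6*u^2 + 48*u*exp(u) + 8*u + 42*exp(u) + 2) + (u + 3)*(2*exp(u) - 1)*(u^3 + 6*u^2*exp(u) + 3*u^2 + 18*u*exp(u) + 2*u + 12*exp(u)) - (u - 2*exp(u))*(u^3 + 6*u^2*exp(u) + 3*u^2 + 18*u*exp(u) + 2*u + 12*exp(u)))*exp(u)/((u + 3)^2*(u - 2*exp(u))^2)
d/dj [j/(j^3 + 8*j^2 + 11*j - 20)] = (j^3 + 8*j^2 - j*(3*j^2 + 16*j + 11) + 11*j - 20)/(j^3 + 8*j^2 + 11*j - 20)^2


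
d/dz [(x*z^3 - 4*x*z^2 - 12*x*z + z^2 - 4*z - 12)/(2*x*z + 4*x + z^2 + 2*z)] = (4*x^2*z - 12*x^2 + x*z^2 + 2*x + 6)/(4*x^2 + 4*x*z + z^2)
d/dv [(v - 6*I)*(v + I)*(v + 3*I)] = 3*v^2 - 4*I*v + 21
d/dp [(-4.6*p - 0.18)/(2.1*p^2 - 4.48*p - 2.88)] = (9.66*p^2 + 0.756*p + 12.4416)/(4.41*p^4 - 18.816*p^3 + 7.9744*p^2 + 25.8048*p + 8.2944)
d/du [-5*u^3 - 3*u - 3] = -15*u^2 - 3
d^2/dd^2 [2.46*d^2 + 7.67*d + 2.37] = 4.92000000000000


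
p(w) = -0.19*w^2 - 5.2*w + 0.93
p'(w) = -0.38*w - 5.2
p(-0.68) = 4.38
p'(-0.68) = -4.94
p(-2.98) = 14.74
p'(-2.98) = -4.07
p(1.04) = -4.68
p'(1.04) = -5.60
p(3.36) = -18.69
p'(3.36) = -6.48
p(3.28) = -18.17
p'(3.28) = -6.45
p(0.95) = -4.18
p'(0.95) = -5.56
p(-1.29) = 7.32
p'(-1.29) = -4.71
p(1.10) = -5.02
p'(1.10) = -5.62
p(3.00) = -16.38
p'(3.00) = -6.34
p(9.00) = -61.26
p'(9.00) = -8.62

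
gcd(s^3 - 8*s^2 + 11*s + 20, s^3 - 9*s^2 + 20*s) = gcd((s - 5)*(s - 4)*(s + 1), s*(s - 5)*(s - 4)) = s^2 - 9*s + 20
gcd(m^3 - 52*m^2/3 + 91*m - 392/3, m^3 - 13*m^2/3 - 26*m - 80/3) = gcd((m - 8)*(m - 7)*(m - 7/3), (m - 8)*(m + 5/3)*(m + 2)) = m - 8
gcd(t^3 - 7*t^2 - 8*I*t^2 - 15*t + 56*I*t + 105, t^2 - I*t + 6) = t - 3*I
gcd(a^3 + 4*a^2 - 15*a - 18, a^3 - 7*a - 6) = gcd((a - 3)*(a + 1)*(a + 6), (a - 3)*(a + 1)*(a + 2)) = a^2 - 2*a - 3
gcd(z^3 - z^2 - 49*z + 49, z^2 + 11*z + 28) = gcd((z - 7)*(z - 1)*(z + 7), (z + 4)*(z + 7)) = z + 7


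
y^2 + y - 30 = (y - 5)*(y + 6)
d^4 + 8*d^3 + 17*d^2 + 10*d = d*(d + 1)*(d + 2)*(d + 5)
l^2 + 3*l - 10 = (l - 2)*(l + 5)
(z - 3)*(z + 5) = z^2 + 2*z - 15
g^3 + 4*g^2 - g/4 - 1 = (g - 1/2)*(g + 1/2)*(g + 4)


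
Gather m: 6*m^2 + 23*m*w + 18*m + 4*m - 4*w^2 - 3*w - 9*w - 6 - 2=6*m^2 + m*(23*w + 22) - 4*w^2 - 12*w - 8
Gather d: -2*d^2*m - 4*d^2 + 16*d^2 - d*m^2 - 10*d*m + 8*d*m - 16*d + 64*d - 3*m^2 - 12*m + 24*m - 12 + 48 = d^2*(12 - 2*m) + d*(-m^2 - 2*m + 48) - 3*m^2 + 12*m + 36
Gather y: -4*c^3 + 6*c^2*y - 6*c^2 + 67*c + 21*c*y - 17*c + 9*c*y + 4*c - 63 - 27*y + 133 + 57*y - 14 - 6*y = -4*c^3 - 6*c^2 + 54*c + y*(6*c^2 + 30*c + 24) + 56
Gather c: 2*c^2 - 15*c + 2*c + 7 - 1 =2*c^2 - 13*c + 6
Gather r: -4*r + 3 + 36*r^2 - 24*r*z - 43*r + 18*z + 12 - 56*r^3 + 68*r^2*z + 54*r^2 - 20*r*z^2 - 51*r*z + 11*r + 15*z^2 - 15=-56*r^3 + r^2*(68*z + 90) + r*(-20*z^2 - 75*z - 36) + 15*z^2 + 18*z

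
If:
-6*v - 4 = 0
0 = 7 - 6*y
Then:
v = -2/3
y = 7/6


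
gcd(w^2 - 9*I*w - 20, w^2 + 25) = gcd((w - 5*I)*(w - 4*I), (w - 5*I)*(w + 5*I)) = w - 5*I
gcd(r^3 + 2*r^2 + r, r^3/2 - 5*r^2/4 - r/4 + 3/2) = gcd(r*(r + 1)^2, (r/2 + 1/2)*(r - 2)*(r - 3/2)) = r + 1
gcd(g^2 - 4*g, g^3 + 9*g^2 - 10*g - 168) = g - 4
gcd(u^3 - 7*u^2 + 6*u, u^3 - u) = u^2 - u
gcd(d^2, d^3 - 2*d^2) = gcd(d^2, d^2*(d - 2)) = d^2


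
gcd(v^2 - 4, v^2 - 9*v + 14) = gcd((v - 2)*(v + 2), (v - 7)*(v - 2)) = v - 2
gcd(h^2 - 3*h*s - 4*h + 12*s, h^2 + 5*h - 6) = 1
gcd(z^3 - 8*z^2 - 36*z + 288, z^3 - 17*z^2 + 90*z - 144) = z^2 - 14*z + 48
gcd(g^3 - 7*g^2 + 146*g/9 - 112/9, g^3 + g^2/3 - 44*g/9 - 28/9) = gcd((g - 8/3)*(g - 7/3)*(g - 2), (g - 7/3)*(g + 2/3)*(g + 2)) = g - 7/3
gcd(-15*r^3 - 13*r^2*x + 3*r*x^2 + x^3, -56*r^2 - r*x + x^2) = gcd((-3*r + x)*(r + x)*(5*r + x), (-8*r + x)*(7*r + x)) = 1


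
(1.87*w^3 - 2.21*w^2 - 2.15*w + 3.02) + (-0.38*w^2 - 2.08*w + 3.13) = 1.87*w^3 - 2.59*w^2 - 4.23*w + 6.15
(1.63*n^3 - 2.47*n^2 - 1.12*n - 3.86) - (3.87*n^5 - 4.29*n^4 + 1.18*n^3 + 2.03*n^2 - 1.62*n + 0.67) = -3.87*n^5 + 4.29*n^4 + 0.45*n^3 - 4.5*n^2 + 0.5*n - 4.53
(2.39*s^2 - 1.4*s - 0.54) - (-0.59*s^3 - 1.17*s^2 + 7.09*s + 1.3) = 0.59*s^3 + 3.56*s^2 - 8.49*s - 1.84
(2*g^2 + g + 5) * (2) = 4*g^2 + 2*g + 10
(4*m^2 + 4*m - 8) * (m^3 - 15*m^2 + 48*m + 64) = 4*m^5 - 56*m^4 + 124*m^3 + 568*m^2 - 128*m - 512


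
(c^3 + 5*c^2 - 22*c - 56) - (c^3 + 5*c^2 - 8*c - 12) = -14*c - 44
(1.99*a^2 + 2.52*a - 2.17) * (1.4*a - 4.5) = 2.786*a^3 - 5.427*a^2 - 14.378*a + 9.765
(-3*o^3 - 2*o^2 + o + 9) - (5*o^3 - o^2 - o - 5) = -8*o^3 - o^2 + 2*o + 14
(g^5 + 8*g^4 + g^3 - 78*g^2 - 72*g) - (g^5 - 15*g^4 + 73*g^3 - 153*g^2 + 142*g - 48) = 23*g^4 - 72*g^3 + 75*g^2 - 214*g + 48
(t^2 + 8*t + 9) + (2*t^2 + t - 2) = 3*t^2 + 9*t + 7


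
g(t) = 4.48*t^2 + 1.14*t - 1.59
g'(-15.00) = -133.26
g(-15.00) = 989.31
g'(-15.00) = -133.26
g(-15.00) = 989.31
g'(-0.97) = -7.55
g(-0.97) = 1.52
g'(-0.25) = -1.10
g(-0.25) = -1.60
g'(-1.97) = -16.51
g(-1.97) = 13.55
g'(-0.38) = -2.26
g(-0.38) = -1.38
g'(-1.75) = -14.54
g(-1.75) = 10.14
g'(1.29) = 12.70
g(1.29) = 7.34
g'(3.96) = 36.62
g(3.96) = 73.18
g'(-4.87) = -42.50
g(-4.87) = 99.11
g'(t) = 8.96*t + 1.14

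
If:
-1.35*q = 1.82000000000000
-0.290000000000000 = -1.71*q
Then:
No Solution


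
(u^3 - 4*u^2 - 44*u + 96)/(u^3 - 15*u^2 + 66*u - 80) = (u + 6)/(u - 5)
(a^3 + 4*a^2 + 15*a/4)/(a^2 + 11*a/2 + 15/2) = a*(2*a + 3)/(2*(a + 3))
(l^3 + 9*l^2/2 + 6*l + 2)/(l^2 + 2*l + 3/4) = 2*(l^2 + 4*l + 4)/(2*l + 3)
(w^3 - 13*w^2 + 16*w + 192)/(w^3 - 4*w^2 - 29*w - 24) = (w - 8)/(w + 1)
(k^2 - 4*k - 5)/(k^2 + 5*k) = (k^2 - 4*k - 5)/(k*(k + 5))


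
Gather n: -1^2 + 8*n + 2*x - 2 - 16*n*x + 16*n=n*(24 - 16*x) + 2*x - 3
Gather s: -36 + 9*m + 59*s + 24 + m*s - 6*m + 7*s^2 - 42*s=3*m + 7*s^2 + s*(m + 17) - 12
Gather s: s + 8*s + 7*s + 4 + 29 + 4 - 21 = 16*s + 16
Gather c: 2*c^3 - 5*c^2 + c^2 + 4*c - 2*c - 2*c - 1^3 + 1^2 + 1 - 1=2*c^3 - 4*c^2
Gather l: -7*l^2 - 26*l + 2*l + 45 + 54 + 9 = -7*l^2 - 24*l + 108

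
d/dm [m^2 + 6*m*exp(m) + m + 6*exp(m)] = 6*m*exp(m) + 2*m + 12*exp(m) + 1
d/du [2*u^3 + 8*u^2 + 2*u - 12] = 6*u^2 + 16*u + 2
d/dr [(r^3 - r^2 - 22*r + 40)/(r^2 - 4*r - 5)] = (r^4 - 8*r^3 + 11*r^2 - 70*r + 270)/(r^4 - 8*r^3 + 6*r^2 + 40*r + 25)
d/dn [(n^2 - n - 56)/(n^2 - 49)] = 1/(n^2 - 14*n + 49)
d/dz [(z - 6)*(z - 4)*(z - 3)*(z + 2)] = 4*z^3 - 33*z^2 + 56*z + 36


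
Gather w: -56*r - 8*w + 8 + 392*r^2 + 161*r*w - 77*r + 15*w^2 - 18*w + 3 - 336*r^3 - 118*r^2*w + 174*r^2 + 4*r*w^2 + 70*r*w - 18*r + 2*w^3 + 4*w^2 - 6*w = -336*r^3 + 566*r^2 - 151*r + 2*w^3 + w^2*(4*r + 19) + w*(-118*r^2 + 231*r - 32) + 11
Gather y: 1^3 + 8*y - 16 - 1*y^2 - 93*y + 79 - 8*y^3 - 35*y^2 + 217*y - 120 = -8*y^3 - 36*y^2 + 132*y - 56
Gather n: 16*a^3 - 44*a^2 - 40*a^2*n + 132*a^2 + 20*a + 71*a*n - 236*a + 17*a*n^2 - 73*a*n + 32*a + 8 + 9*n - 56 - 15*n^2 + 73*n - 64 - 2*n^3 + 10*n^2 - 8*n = 16*a^3 + 88*a^2 - 184*a - 2*n^3 + n^2*(17*a - 5) + n*(-40*a^2 - 2*a + 74) - 112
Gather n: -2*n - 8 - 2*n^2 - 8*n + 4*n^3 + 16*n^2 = 4*n^3 + 14*n^2 - 10*n - 8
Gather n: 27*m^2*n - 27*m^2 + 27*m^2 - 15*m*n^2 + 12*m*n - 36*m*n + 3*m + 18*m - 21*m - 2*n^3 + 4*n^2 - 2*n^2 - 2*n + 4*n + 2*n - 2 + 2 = -2*n^3 + n^2*(2 - 15*m) + n*(27*m^2 - 24*m + 4)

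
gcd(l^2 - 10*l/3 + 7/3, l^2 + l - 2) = l - 1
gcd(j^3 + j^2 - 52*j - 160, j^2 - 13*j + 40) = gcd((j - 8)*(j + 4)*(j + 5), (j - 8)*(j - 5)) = j - 8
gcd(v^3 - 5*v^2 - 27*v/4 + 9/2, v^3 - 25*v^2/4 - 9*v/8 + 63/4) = v^2 - 9*v/2 - 9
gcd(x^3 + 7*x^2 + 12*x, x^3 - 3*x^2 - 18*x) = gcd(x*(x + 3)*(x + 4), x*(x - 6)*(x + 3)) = x^2 + 3*x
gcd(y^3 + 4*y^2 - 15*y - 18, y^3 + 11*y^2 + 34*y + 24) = y^2 + 7*y + 6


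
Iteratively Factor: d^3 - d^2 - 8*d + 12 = (d - 2)*(d^2 + d - 6) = (d - 2)^2*(d + 3)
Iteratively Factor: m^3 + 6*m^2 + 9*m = (m)*(m^2 + 6*m + 9) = m*(m + 3)*(m + 3)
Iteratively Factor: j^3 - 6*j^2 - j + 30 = (j + 2)*(j^2 - 8*j + 15) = (j - 3)*(j + 2)*(j - 5)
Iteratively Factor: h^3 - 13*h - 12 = (h - 4)*(h^2 + 4*h + 3) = (h - 4)*(h + 1)*(h + 3)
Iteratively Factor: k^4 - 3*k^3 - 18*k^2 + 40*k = (k)*(k^3 - 3*k^2 - 18*k + 40) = k*(k - 2)*(k^2 - k - 20) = k*(k - 5)*(k - 2)*(k + 4)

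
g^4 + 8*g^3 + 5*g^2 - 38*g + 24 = (g - 1)^2*(g + 4)*(g + 6)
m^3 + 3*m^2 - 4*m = m*(m - 1)*(m + 4)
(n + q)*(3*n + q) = 3*n^2 + 4*n*q + q^2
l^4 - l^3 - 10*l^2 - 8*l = l*(l - 4)*(l + 1)*(l + 2)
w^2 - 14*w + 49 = (w - 7)^2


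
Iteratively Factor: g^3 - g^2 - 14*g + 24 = (g - 3)*(g^2 + 2*g - 8) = (g - 3)*(g - 2)*(g + 4)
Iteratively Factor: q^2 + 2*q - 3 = (q - 1)*(q + 3)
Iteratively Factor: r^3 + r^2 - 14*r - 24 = (r - 4)*(r^2 + 5*r + 6) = (r - 4)*(r + 2)*(r + 3)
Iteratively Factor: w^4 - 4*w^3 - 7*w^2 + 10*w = (w)*(w^3 - 4*w^2 - 7*w + 10) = w*(w + 2)*(w^2 - 6*w + 5) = w*(w - 1)*(w + 2)*(w - 5)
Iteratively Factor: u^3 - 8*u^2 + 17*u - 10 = (u - 1)*(u^2 - 7*u + 10) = (u - 5)*(u - 1)*(u - 2)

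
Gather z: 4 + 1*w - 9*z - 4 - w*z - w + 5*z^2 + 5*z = 5*z^2 + z*(-w - 4)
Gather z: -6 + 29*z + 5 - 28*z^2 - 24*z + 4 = -28*z^2 + 5*z + 3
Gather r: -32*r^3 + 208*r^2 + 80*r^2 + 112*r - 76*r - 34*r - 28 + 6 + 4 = -32*r^3 + 288*r^2 + 2*r - 18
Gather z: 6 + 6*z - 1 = 6*z + 5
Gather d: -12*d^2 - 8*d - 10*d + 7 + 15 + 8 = -12*d^2 - 18*d + 30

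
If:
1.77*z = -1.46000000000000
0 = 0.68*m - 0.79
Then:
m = 1.16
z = -0.82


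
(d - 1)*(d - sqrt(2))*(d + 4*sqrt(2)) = d^3 - d^2 + 3*sqrt(2)*d^2 - 8*d - 3*sqrt(2)*d + 8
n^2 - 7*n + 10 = (n - 5)*(n - 2)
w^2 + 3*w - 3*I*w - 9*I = (w + 3)*(w - 3*I)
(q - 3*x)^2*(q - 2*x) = q^3 - 8*q^2*x + 21*q*x^2 - 18*x^3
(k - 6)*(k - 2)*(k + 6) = k^3 - 2*k^2 - 36*k + 72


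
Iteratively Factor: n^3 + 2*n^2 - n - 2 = (n + 1)*(n^2 + n - 2) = (n - 1)*(n + 1)*(n + 2)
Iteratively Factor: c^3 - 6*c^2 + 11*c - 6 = (c - 1)*(c^2 - 5*c + 6) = (c - 3)*(c - 1)*(c - 2)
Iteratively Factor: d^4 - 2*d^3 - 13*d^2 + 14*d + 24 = (d - 2)*(d^3 - 13*d - 12) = (d - 2)*(d + 1)*(d^2 - d - 12) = (d - 2)*(d + 1)*(d + 3)*(d - 4)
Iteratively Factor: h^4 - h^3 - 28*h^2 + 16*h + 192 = (h + 4)*(h^3 - 5*h^2 - 8*h + 48) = (h + 3)*(h + 4)*(h^2 - 8*h + 16) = (h - 4)*(h + 3)*(h + 4)*(h - 4)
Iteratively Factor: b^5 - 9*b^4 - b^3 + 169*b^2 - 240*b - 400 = (b - 5)*(b^4 - 4*b^3 - 21*b^2 + 64*b + 80) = (b - 5)^2*(b^3 + b^2 - 16*b - 16) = (b - 5)^2*(b - 4)*(b^2 + 5*b + 4) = (b - 5)^2*(b - 4)*(b + 1)*(b + 4)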